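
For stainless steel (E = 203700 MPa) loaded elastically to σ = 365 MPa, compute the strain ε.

1.79×10⁻³

E = 203700 MPa = 203.7 GPa = 203700 MPa.
ε = σ/E = 365 / 203700 = 1.79×10⁻³.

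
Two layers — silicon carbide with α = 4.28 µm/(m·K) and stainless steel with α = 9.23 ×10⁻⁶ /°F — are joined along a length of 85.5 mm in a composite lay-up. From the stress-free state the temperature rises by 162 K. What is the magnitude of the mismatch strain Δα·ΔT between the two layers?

stainless steel: α = 9.23×10⁻⁶/°F × 9/5 = 16.6×10⁻⁶/K.
Δα = |4.28 − 16.6|×10⁻⁶/K = 12.3×10⁻⁶/K.
Mismatch strain = Δα·ΔT = 12.3×10⁻⁶ × 162.0 = 2.00×10⁻³.

2.00×10⁻³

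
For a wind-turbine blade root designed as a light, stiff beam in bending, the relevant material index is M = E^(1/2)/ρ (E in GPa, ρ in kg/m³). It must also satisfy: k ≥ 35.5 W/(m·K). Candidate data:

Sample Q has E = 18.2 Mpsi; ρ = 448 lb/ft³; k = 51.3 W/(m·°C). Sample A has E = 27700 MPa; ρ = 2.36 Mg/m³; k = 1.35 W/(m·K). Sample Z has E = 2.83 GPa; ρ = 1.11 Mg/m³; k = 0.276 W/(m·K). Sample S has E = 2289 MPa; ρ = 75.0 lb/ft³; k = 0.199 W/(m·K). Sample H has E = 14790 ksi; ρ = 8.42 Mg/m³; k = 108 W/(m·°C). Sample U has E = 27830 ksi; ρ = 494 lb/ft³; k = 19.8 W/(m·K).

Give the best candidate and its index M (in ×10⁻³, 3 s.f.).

Screen on constraints: k ≥ 35.5 W/(m·K). Survivors: sample Q, sample H.
Normalizing units and computing the index:
  sample Q: E = 125.5 GPa, ρ = 7176 kg/m³
  sample H: E = 102.0 GPa, ρ = 8420 kg/m³
  sample Q: M = 1.56×10⁻³
  sample H: M = 1.20×10⁻³
Sample Q ranks first.

sample Q, M = 1.56×10⁻³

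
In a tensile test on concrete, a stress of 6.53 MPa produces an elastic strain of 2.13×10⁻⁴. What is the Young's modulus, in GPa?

E = σ/ε = 6.53 MPa / 2.13×10⁻⁴ = 30660 MPa = 30.7 GPa.

30.7 GPa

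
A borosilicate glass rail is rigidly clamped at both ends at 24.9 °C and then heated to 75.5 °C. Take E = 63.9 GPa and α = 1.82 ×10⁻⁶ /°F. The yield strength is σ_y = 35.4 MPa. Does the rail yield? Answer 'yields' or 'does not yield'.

does not yield

α = 1.82×10⁻⁶/°F × 9/5 = 3.28×10⁻⁶/K.
ΔT = 50.60 K. Constrained thermal stress σ = E·α·ΔT = 63.90×10³ MPa × 3.28×10⁻⁶ × 50.60 = 10.6 MPa (compressive).
Compare to σ_y = 35.4 MPa: σ < σ_y, so it does not yield.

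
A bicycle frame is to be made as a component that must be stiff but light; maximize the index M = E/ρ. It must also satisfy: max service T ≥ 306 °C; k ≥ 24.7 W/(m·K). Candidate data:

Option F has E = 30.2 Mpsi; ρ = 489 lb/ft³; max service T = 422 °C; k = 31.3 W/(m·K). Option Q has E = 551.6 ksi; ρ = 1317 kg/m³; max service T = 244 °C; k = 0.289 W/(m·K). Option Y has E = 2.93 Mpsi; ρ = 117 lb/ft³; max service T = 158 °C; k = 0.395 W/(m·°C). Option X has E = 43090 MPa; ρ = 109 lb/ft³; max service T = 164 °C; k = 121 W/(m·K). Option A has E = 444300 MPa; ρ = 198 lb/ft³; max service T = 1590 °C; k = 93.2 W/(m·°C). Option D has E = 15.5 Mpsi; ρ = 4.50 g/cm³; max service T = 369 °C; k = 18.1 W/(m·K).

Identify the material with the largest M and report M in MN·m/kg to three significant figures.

option A, M = 140 MN·m/kg

Screen on constraints: max service T ≥ 306 °C; k ≥ 24.7 W/(m·K). Survivors: option F, option A.
In SI units:
  option F: E = 208.2 GPa, ρ = 7833 kg/m³
  option A: E = 444.3 GPa, ρ = 3172 kg/m³
  option A: M = 140 MN·m/kg
  option F: M = 26.6 MN·m/kg
The maximum is for option A.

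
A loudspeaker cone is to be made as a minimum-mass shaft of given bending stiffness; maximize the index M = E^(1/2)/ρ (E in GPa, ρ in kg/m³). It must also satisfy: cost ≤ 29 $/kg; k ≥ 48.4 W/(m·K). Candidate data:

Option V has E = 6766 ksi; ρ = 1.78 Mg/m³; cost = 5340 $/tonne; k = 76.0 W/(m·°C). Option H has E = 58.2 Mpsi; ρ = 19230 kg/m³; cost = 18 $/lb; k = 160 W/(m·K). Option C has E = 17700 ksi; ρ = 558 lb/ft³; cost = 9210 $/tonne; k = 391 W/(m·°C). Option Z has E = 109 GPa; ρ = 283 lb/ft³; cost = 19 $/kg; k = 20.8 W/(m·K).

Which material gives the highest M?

Screen on constraints: cost ≤ 29 $/kg; k ≥ 48.4 W/(m·K). Survivors: option V, option C.
Normalizing units and computing the index:
  option V: E = 46.65 GPa, ρ = 1780 kg/m³
  option C: E = 122.0 GPa, ρ = 8938 kg/m³
  option V: M = 3.84×10⁻³
  option C: M = 1.24×10⁻³
Highest index: option V.

option V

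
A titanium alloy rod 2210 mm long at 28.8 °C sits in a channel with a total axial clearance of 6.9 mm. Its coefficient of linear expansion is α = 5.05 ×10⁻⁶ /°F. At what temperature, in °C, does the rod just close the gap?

372 °C

α = 5.05×10⁻⁶/°F × 9/5 = 9.09×10⁻⁶/K.
α·L₀·ΔT = 6.9 mm ⇒ ΔT = 6.9 / (9.09×10⁻⁶ × 2210.0) = 343.5 K.
T = 28.8 + 343.5 = 372.3 °C.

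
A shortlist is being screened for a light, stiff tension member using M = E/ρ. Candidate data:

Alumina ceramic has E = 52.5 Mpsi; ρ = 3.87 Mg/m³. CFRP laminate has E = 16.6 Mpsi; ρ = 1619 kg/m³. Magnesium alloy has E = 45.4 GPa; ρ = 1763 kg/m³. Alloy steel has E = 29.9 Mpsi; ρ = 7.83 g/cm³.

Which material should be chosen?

In SI units:
  alumina ceramic: E = 362.0 GPa, ρ = 3870 kg/m³
  CFRP laminate: E = 114.5 GPa, ρ = 1619 kg/m³
  magnesium alloy: E = 45.40 GPa, ρ = 1763 kg/m³
  alloy steel: E = 206.2 GPa, ρ = 7830 kg/m³
  alumina ceramic: M = 93.5 MN·m/kg
  CFRP laminate: M = 70.7 MN·m/kg
  alloy steel: M = 26.3 MN·m/kg
  magnesium alloy: M = 25.8 MN·m/kg
The maximum is for alumina ceramic.

alumina ceramic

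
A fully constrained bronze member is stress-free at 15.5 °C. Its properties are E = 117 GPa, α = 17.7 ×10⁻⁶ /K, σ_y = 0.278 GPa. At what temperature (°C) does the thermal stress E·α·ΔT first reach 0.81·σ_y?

124 °C

σ_y = 0.278 GPa = 278.0 MPa.
E·α·ΔT = 225.2 MPa ⇒ ΔT = 225.2 / (117.0×10³ × 17.7×10⁻⁶) = 108.7 K.
T = 15.5 + 108.7 = 124.2 °C.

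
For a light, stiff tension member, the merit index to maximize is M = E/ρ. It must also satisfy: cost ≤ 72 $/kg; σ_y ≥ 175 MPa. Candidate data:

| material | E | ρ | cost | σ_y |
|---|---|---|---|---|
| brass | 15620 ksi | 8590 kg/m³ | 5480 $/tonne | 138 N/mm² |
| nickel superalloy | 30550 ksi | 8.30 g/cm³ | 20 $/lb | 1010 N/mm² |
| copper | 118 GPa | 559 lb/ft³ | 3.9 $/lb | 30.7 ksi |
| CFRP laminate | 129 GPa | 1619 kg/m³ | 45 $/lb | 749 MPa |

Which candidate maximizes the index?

nickel superalloy

Screen on constraints: cost ≤ 72 $/kg; σ_y ≥ 175 MPa. Survivors: nickel superalloy, copper.
Convert each candidate to consistent units, then evaluate M:
  nickel superalloy: E = 210.6 GPa, ρ = 8300 kg/m³
  copper: E = 118.0 GPa, ρ = 8954 kg/m³
  nickel superalloy: M = 25.4 MN·m/kg
  copper: M = 13.2 MN·m/kg
Nickel superalloy has the largest M.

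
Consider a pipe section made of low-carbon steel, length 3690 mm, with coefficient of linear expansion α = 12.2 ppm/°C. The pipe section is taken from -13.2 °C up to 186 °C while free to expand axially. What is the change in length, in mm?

ΔT = 186 − (-13.2) = 199.2 K.
ΔL = α·L₀·ΔT = 12.2×10⁻⁶ × 3690 mm × 199.2 K = 8.97 mm.

8.97 mm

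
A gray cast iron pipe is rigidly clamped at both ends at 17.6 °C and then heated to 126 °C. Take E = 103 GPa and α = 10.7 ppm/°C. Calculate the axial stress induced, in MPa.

119 MPa

ΔT = 108.4 K. Constrained thermal stress σ = E·α·ΔT = 103.0×10³ MPa × 10.7×10⁻⁶ × 108.4 = 119 MPa (compressive).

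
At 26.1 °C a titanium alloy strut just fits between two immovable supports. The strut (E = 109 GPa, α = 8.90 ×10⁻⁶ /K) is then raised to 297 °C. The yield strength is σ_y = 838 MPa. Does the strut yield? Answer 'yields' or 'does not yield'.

ΔT = 270.9 K. Constrained thermal stress σ = E·α·ΔT = 109.0×10³ MPa × 8.90×10⁻⁶ × 270.9 = 263 MPa (compressive).
Compare to σ_y = 838 MPa: σ < σ_y, so it does not yield.

does not yield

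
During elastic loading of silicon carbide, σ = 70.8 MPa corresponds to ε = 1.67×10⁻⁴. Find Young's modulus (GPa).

E = σ/ε = 70.8 MPa / 1.67×10⁻⁴ = 424000 MPa = 424 GPa.

424 GPa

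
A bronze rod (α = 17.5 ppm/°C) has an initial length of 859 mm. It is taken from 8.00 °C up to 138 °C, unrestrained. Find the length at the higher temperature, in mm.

ΔT = 138 − 8.00 = 130.0 K.
ΔL = α·L₀·ΔT = 17.5×10⁻⁶ × 859 mm × 130.0 K = 1.95 mm.
L = L₀ + ΔL = 859 + 1.95 = 860.95 mm.

860.95 mm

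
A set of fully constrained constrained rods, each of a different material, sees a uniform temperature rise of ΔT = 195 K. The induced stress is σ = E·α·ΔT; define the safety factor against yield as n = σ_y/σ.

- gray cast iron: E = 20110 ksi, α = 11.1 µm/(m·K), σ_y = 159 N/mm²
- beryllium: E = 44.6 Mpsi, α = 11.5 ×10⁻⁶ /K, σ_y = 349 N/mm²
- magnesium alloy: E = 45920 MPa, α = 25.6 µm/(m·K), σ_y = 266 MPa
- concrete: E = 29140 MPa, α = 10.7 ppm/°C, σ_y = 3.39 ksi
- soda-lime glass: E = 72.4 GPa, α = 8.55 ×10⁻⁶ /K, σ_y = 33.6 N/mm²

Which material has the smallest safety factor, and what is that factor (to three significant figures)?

With everything in SI (GPa, ×10⁻⁶/K, MPa):
  gray cast iron: E = 138.7, α = 11.1, σ_y = 159.0 → σ = 300 MPa, n = 0.530
  beryllium: E = 307.5, α = 11.5, σ_y = 349.0 → σ = 690 MPa, n = 0.506
  magnesium alloy: E = 45.92, α = 25.6, σ_y = 266.0 → σ = 229 MPa, n = 1.16
  concrete: E = 29.14, α = 10.7, σ_y = 23.37 → σ = 60.8 MPa, n = 0.384
  soda-lime glass: E = 72.40, α = 8.55, σ_y = 33.60 → σ = 121 MPa, n = 0.278
Smallest n: soda-lime glass with n = 0.278.

soda-lime glass, n = 0.278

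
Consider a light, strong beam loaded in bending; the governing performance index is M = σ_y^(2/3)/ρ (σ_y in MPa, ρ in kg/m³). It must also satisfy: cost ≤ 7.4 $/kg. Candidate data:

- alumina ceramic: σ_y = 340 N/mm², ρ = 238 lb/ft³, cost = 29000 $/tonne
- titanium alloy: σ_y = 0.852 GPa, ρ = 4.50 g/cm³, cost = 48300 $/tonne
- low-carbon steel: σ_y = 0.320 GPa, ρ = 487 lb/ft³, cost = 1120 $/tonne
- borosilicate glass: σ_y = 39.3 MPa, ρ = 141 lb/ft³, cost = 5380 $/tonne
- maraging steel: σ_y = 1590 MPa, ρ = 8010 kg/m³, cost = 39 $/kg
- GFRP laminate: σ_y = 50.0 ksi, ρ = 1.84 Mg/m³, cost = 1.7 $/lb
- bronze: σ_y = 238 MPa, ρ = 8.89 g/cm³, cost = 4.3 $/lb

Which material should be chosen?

Screen on constraints: cost ≤ 7.4 $/kg. Survivors: low-carbon steel, borosilicate glass, GFRP laminate.
Convert each candidate to consistent units, then evaluate M:
  low-carbon steel: σ_y = 320.0 MPa, ρ = 7801 kg/m³
  borosilicate glass: σ_y = 39.30 MPa, ρ = 2259 kg/m³
  GFRP laminate: σ_y = 344.7 MPa, ρ = 1840 kg/m³
  GFRP laminate: M = 26.7×10⁻³
  low-carbon steel: M = 6.00×10⁻³
  borosilicate glass: M = 5.12×10⁻³
GFRP laminate has the largest M.

GFRP laminate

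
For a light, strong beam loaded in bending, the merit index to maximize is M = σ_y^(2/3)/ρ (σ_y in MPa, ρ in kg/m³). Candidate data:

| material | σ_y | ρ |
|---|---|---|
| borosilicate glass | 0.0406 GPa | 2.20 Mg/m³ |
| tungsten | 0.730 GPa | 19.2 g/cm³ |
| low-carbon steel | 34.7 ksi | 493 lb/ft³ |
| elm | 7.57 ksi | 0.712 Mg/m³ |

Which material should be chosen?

elm

Convert each candidate to consistent units, then evaluate M:
  borosilicate glass: σ_y = 40.60 MPa, ρ = 2200 kg/m³
  tungsten: σ_y = 730.0 MPa, ρ = 19200 kg/m³
  low-carbon steel: σ_y = 239.2 MPa, ρ = 7897 kg/m³
  elm: σ_y = 52.19 MPa, ρ = 712.0 kg/m³
  elm: M = 19.6×10⁻³
  borosilicate glass: M = 5.37×10⁻³
  low-carbon steel: M = 4.88×10⁻³
  tungsten: M = 4.22×10⁻³
Highest index: elm.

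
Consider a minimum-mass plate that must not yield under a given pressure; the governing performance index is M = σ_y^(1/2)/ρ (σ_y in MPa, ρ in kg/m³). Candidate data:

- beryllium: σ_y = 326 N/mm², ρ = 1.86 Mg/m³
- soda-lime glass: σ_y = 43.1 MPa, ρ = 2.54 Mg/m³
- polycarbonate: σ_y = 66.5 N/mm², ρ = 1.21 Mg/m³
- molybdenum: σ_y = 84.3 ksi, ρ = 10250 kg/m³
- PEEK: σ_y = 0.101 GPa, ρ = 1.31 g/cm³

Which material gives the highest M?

Convert each candidate to consistent units, then evaluate M:
  beryllium: σ_y = 326.0 MPa, ρ = 1860 kg/m³
  soda-lime glass: σ_y = 43.10 MPa, ρ = 2540 kg/m³
  polycarbonate: σ_y = 66.50 MPa, ρ = 1210 kg/m³
  molybdenum: σ_y = 581.2 MPa, ρ = 10250 kg/m³
  PEEK: σ_y = 101.0 MPa, ρ = 1310 kg/m³
  beryllium: M = 9.71×10⁻³
  PEEK: M = 7.67×10⁻³
  polycarbonate: M = 6.74×10⁻³
  soda-lime glass: M = 2.58×10⁻³
  molybdenum: M = 2.35×10⁻³
Beryllium has the largest M.

beryllium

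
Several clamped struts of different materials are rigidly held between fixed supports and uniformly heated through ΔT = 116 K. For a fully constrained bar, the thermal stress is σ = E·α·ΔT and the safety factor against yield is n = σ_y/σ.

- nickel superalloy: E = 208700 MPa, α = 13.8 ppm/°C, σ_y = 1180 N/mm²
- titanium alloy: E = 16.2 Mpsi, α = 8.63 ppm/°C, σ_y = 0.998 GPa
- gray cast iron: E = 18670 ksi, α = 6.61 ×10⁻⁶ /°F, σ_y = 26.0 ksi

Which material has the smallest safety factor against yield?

gray cast iron

Converting E to GPa, α to ×10⁻⁶/K, σ_y to MPa, then σ and n for each:
  nickel superalloy: E = 208.7, α = 13.8, σ_y = 1180 → σ = 334 MPa, n = 3.53
  titanium alloy: E = 111.7, α = 8.63, σ_y = 998.0 → σ = 112 MPa, n = 8.93
  gray cast iron: E = 128.7, α = 11.9, σ_y = 179.3 → σ = 178 MPa, n = 1.01
Smallest n: gray cast iron with n = 1.01.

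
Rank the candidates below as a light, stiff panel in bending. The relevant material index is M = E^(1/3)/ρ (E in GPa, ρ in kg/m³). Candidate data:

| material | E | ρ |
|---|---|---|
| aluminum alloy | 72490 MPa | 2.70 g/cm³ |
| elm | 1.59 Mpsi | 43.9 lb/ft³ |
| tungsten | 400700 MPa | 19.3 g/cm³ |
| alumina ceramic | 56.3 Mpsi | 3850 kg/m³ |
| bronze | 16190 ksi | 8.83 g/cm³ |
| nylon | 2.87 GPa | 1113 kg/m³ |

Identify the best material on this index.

In SI units:
  aluminum alloy: E = 72.49 GPa, ρ = 2700 kg/m³
  elm: E = 10.96 GPa, ρ = 703.2 kg/m³
  tungsten: E = 400.7 GPa, ρ = 19300 kg/m³
  alumina ceramic: E = 388.2 GPa, ρ = 3850 kg/m³
  bronze: E = 111.6 GPa, ρ = 8830 kg/m³
  nylon: E = 2.870 GPa, ρ = 1113 kg/m³
  elm: M = 3.16×10⁻³
  alumina ceramic: M = 1.89×10⁻³
  aluminum alloy: M = 1.54×10⁻³
  nylon: M = 1.28×10⁻³
  bronze: M = 0.545×10⁻³
  tungsten: M = 0.382×10⁻³
Elm has the largest M.

elm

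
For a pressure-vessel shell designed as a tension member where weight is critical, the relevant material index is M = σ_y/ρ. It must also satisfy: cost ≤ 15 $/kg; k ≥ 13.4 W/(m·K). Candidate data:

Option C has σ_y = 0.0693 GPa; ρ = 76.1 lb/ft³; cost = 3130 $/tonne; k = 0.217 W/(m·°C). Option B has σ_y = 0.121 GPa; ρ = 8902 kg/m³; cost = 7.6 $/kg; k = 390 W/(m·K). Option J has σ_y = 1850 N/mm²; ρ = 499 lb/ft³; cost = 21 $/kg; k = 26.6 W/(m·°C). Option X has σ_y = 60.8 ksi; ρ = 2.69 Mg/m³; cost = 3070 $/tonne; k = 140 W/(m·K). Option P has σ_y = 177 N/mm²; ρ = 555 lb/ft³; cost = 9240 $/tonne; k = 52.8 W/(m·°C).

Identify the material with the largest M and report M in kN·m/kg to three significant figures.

option X, M = 156 kN·m/kg

Screen on constraints: cost ≤ 15 $/kg; k ≥ 13.4 W/(m·K). Survivors: option B, option X, option P.
After converting to SI:
  option B: σ_y = 121.0 MPa, ρ = 8902 kg/m³
  option X: σ_y = 419.2 MPa, ρ = 2690 kg/m³
  option P: σ_y = 177.0 MPa, ρ = 8890 kg/m³
  option X: M = 156 kN·m/kg
  option P: M = 19.9 kN·m/kg
  option B: M = 13.6 kN·m/kg
The maximum is for option X.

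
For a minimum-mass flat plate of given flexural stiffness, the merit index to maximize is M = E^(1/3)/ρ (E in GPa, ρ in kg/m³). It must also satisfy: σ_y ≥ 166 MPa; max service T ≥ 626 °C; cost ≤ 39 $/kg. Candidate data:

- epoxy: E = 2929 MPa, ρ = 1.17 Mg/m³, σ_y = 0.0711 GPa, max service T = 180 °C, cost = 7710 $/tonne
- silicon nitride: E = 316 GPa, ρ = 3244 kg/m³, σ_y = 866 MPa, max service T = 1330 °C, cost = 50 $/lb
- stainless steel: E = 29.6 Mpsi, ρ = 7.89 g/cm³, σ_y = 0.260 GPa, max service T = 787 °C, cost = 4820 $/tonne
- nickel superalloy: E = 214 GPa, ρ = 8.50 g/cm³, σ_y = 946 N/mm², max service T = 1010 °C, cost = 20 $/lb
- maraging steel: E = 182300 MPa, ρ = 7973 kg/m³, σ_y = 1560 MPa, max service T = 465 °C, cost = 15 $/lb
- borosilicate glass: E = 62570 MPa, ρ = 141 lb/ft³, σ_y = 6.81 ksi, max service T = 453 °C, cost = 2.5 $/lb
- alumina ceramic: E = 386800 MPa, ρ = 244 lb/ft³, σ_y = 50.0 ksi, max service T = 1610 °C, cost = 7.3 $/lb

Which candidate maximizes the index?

Screen on constraints: σ_y ≥ 166 MPa; max service T ≥ 626 °C; cost ≤ 39 $/kg. Survivors: stainless steel, alumina ceramic.
In SI units:
  stainless steel: E = 204.1 GPa, ρ = 7890 kg/m³
  alumina ceramic: E = 386.8 GPa, ρ = 3909 kg/m³
  alumina ceramic: M = 1.86×10⁻³
  stainless steel: M = 0.746×10⁻³
Alumina ceramic has the largest M.

alumina ceramic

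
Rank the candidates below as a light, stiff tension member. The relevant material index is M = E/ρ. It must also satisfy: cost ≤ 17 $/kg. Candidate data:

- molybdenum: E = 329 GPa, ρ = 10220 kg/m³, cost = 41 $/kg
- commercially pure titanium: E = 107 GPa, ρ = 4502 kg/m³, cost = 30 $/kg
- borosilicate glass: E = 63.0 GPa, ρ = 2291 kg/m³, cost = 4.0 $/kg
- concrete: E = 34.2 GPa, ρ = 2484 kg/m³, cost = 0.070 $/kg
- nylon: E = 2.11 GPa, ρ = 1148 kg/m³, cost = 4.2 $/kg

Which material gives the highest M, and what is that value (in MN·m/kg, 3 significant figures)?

Screen on constraints: cost ≤ 17 $/kg. Survivors: borosilicate glass, concrete, nylon.
Per-candidate index values:
  borosilicate glass: M = 27.5 MN·m/kg
  concrete: M = 13.8 MN·m/kg
  nylon: M = 1.84 MN·m/kg
Borosilicate glass ranks first.

borosilicate glass, M = 27.5 MN·m/kg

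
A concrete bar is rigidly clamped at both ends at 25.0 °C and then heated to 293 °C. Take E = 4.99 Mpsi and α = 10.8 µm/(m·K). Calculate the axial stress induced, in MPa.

99.6 MPa

E = 4.99 Mpsi = 34.40 GPa.
ΔT = 268.0 K. Constrained thermal stress σ = E·α·ΔT = 34.40×10³ MPa × 10.8×10⁻⁶ × 268.0 = 99.6 MPa (compressive).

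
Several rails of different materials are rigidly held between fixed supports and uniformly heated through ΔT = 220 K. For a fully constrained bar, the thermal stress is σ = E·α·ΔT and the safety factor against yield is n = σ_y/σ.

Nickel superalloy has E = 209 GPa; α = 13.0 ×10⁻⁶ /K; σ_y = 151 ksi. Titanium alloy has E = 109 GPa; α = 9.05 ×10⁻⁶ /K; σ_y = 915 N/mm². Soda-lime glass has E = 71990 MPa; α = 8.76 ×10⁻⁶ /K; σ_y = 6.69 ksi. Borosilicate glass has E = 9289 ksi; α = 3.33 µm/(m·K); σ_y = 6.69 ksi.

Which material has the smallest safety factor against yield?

Per material, after unit conversion:
  nickel superalloy: E = 209.0, α = 13.0, σ_y = 1041 → σ = 598 MPa, n = 1.74
  titanium alloy: E = 109.0, α = 9.05, σ_y = 915.0 → σ = 217 MPa, n = 4.22
  soda-lime glass: E = 71.99, α = 8.76, σ_y = 46.13 → σ = 139 MPa, n = 0.332
  borosilicate glass: E = 64.05, α = 3.33, σ_y = 46.13 → σ = 46.9 MPa, n = 0.983
Soda-lime glass has the lowest safety factor, n = 0.332.

soda-lime glass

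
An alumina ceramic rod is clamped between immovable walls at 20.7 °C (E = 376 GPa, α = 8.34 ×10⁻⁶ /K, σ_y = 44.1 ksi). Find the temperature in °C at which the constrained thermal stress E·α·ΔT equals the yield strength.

118 °C

σ_y = 44.1 ksi = 304.1 MPa.
E·α·ΔT = 304.1 MPa ⇒ ΔT = 304.1 / (376.0×10³ × 8.34×10⁻⁶) = 96.96 K.
T = 20.7 + 96.96 = 117.7 °C.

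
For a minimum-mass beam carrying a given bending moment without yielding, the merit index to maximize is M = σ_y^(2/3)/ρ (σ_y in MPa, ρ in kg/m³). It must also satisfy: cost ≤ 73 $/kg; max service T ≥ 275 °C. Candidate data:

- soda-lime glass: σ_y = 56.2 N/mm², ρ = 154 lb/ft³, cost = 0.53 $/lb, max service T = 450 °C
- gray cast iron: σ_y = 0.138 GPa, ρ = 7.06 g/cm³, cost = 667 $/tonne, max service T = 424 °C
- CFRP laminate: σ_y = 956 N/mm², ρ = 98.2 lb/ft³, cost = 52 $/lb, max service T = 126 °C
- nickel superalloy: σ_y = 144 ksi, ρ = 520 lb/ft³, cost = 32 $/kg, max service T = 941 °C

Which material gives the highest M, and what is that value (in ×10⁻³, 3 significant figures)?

nickel superalloy, M = 11.9×10⁻³

Screen on constraints: cost ≤ 73 $/kg; max service T ≥ 275 °C. Survivors: soda-lime glass, gray cast iron, nickel superalloy.
In SI units:
  soda-lime glass: σ_y = 56.20 MPa, ρ = 2467 kg/m³
  gray cast iron: σ_y = 138.0 MPa, ρ = 7060 kg/m³
  nickel superalloy: σ_y = 992.8 MPa, ρ = 8330 kg/m³
  nickel superalloy: M = 11.9×10⁻³
  soda-lime glass: M = 5.95×10⁻³
  gray cast iron: M = 3.78×10⁻³
The maximum is for nickel superalloy.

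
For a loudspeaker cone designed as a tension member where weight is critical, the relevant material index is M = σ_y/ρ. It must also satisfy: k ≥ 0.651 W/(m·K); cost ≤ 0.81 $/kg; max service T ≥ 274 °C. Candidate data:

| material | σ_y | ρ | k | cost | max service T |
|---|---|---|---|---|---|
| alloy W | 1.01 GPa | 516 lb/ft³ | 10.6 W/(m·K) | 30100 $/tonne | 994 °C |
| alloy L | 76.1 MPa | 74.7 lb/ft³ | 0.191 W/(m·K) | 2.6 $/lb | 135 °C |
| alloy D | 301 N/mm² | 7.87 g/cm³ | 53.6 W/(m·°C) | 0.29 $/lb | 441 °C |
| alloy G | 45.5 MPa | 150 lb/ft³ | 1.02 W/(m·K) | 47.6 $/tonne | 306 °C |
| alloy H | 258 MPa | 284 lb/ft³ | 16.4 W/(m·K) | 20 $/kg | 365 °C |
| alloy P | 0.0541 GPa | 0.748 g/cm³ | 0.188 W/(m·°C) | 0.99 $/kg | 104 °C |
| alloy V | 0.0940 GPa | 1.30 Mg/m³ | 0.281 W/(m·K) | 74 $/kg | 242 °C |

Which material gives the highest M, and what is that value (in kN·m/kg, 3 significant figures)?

alloy D, M = 38.2 kN·m/kg

Screen on constraints: k ≥ 0.651 W/(m·K); cost ≤ 0.81 $/kg; max service T ≥ 274 °C. Survivors: alloy D, alloy G.
After converting to SI:
  alloy D: σ_y = 301.0 MPa, ρ = 7870 kg/m³
  alloy G: σ_y = 45.50 MPa, ρ = 2403 kg/m³
  alloy D: M = 38.2 kN·m/kg
  alloy G: M = 18.9 kN·m/kg
Alloy D has the largest M.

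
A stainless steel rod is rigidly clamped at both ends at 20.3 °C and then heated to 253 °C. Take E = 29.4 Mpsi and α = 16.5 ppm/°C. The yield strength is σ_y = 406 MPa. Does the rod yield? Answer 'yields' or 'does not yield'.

yields

E = 29.4 Mpsi = 202.7 GPa.
ΔT = 232.7 K. Constrained thermal stress σ = E·α·ΔT = 202.7×10³ MPa × 16.5×10⁻⁶ × 232.7 = 778 MPa (compressive).
Compare to σ_y = 406 MPa: σ ≥ σ_y, so it yields.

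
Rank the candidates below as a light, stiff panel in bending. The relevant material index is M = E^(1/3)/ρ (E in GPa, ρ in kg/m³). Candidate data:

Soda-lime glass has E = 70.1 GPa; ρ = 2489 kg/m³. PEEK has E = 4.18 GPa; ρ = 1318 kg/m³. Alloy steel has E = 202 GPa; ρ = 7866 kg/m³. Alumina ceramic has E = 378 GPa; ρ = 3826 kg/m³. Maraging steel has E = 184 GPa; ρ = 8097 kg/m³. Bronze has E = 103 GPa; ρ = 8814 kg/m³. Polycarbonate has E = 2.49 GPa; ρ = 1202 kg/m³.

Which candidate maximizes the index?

Per-candidate index values:
  alumina ceramic: M = 1.89×10⁻³
  soda-lime glass: M = 1.66×10⁻³
  PEEK: M = 1.22×10⁻³
  polycarbonate: M = 1.13×10⁻³
  alloy steel: M = 0.746×10⁻³
  maraging steel: M = 0.702×10⁻³
  bronze: M = 0.532×10⁻³
The maximum is for alumina ceramic.

alumina ceramic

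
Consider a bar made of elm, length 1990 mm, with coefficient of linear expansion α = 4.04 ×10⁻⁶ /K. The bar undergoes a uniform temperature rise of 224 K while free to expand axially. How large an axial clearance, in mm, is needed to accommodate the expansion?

ΔL = α·L₀·ΔT = 4.04×10⁻⁶ × 1990 mm × 224.0 K = 1.80 mm.

1.80 mm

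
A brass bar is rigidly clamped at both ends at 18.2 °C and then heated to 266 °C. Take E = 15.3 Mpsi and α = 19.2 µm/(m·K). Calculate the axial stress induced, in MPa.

502 MPa

E = 15.3 Mpsi = 105.5 GPa.
ΔT = 247.8 K. Constrained thermal stress σ = E·α·ΔT = 105.5×10³ MPa × 19.2×10⁻⁶ × 247.8 = 502 MPa (compressive).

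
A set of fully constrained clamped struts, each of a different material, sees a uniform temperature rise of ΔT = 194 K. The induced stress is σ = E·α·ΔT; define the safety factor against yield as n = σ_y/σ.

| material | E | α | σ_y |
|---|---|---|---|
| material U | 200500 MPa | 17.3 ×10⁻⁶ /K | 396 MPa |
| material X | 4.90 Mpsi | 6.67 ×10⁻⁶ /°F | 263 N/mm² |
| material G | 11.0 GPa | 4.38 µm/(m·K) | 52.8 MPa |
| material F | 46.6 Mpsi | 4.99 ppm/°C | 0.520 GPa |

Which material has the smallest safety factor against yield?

material U

With everything in SI (GPa, ×10⁻⁶/K, MPa):
  material U: E = 200.5, α = 17.3, σ_y = 396.0 → σ = 673 MPa, n = 0.588
  material X: E = 33.78, α = 12.0, σ_y = 263.0 → σ = 78.7 MPa, n = 3.34
  material G: E = 11.00, α = 4.38, σ_y = 52.80 → σ = 9.35 MPa, n = 5.65
  material F: E = 321.3, α = 4.99, σ_y = 520.0 → σ = 311 MPa, n = 1.67
Smallest n: material U with n = 0.588.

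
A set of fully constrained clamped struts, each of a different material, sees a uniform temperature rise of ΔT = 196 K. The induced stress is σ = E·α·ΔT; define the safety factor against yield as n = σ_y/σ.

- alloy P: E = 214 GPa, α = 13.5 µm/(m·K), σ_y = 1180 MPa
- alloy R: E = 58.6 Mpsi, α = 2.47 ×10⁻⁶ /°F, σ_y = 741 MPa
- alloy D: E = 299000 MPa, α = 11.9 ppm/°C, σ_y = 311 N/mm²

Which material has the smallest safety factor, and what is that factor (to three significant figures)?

Converting E to GPa, α to ×10⁻⁶/K, σ_y to MPa, then σ and n for each:
  alloy P: E = 214.0, α = 13.5, σ_y = 1180 → σ = 566 MPa, n = 2.08
  alloy R: E = 404.0, α = 4.45, σ_y = 741.0 → σ = 352 MPa, n = 2.10
  alloy D: E = 299.0, α = 11.9, σ_y = 311.0 → σ = 697 MPa, n = 0.446
Alloy D has the lowest safety factor, n = 0.446.

alloy D, n = 0.446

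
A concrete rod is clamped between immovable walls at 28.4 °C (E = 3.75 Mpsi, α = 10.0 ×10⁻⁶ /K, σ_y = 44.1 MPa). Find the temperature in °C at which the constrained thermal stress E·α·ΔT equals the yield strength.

E = 3.75 Mpsi = 25.86 GPa.
E·α·ΔT = 44.10 MPa ⇒ ΔT = 44.10 / (25.86×10³ × 10.0×10⁻⁶) = 170.6 K.
T = 28.4 + 170.6 = 199.0 °C.

199 °C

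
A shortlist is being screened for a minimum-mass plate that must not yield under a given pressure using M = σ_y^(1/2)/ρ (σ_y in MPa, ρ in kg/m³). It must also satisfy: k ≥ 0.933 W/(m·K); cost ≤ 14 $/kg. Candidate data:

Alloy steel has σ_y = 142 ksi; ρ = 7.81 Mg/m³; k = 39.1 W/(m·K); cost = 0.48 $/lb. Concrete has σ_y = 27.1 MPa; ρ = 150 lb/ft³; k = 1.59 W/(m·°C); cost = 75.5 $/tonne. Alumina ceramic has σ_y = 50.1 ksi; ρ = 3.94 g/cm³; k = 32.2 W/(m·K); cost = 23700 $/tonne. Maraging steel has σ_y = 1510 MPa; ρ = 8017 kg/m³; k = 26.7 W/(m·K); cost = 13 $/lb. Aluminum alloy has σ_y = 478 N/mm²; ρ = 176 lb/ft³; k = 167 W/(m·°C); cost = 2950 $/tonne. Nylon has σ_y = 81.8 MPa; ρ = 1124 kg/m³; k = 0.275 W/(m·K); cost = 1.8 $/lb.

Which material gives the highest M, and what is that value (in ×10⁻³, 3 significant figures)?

Screen on constraints: k ≥ 0.933 W/(m·K); cost ≤ 14 $/kg. Survivors: alloy steel, concrete, aluminum alloy.
After converting to SI:
  alloy steel: σ_y = 979.1 MPa, ρ = 7810 kg/m³
  concrete: σ_y = 27.10 MPa, ρ = 2403 kg/m³
  aluminum alloy: σ_y = 478.0 MPa, ρ = 2819 kg/m³
  aluminum alloy: M = 7.75×10⁻³
  alloy steel: M = 4.01×10⁻³
  concrete: M = 2.17×10⁻³
The maximum is for aluminum alloy.

aluminum alloy, M = 7.75×10⁻³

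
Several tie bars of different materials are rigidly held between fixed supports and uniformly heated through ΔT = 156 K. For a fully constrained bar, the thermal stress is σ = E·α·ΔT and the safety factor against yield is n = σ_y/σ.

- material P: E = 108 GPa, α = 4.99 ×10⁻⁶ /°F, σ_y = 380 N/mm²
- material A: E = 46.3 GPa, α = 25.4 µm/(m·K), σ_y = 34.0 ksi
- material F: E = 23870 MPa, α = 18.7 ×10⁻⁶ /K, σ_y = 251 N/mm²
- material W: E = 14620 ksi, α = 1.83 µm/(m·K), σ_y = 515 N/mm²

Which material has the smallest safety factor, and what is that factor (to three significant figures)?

material A, n = 1.28

With everything in SI (GPa, ×10⁻⁶/K, MPa):
  material P: E = 108.0, α = 8.98, σ_y = 380.0 → σ = 151 MPa, n = 2.51
  material A: E = 46.30, α = 25.4, σ_y = 234.4 → σ = 183 MPa, n = 1.28
  material F: E = 23.87, α = 18.7, σ_y = 251.0 → σ = 69.6 MPa, n = 3.60
  material W: E = 100.8, α = 1.83, σ_y = 515.0 → σ = 28.8 MPa, n = 17.9
Material A has the lowest safety factor, n = 1.28.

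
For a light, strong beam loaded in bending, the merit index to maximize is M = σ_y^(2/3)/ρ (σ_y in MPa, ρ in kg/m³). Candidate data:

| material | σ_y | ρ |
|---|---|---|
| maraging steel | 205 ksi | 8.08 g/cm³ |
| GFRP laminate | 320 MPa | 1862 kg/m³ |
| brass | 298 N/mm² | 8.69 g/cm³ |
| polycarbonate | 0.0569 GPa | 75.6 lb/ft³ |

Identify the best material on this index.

In SI units:
  maraging steel: σ_y = 1413 MPa, ρ = 8080 kg/m³
  GFRP laminate: σ_y = 320.0 MPa, ρ = 1862 kg/m³
  brass: σ_y = 298.0 MPa, ρ = 8690 kg/m³
  polycarbonate: σ_y = 56.90 MPa, ρ = 1211 kg/m³
  GFRP laminate: M = 25.1×10⁻³
  maraging steel: M = 15.6×10⁻³
  polycarbonate: M = 12.2×10⁻³
  brass: M = 5.13×10⁻³
Highest index: GFRP laminate.

GFRP laminate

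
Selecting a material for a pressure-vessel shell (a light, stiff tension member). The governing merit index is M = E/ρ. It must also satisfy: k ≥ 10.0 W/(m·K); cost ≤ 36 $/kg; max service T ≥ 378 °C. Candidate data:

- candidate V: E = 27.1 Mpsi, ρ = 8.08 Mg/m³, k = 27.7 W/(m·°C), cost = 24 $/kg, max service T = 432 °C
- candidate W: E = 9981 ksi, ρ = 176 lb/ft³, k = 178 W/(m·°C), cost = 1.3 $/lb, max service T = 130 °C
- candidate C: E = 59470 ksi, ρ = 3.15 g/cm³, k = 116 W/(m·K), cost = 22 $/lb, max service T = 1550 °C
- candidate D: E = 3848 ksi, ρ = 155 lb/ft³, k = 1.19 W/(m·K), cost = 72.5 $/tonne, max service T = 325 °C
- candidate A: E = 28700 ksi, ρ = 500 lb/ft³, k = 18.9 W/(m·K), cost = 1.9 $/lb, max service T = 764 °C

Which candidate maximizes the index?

candidate A

Screen on constraints: k ≥ 10.0 W/(m·K); cost ≤ 36 $/kg; max service T ≥ 378 °C. Survivors: candidate V, candidate A.
After converting to SI:
  candidate V: E = 186.8 GPa, ρ = 8080 kg/m³
  candidate A: E = 197.9 GPa, ρ = 8009 kg/m³
  candidate A: M = 24.7 MN·m/kg
  candidate V: M = 23.1 MN·m/kg
Candidate A ranks first.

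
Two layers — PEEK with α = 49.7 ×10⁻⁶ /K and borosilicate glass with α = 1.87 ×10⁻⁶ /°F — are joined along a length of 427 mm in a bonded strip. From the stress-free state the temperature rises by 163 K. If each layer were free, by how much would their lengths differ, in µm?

3220 µm

borosilicate glass: α = 1.87×10⁻⁶/°F × 9/5 = 3.37×10⁻⁶/K.
Δα = |49.7 − 3.37|×10⁻⁶/K = 46.3×10⁻⁶/K.
ΔL_mismatch = Δα·L·ΔT = 46.3×10⁻⁶ × 427.0 mm × 163.0 K = 3220 µm.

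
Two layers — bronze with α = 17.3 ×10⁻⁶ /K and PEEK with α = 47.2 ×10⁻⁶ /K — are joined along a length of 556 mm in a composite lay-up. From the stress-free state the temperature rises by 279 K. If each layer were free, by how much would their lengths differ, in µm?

Δα = |17.3 − 47.2|×10⁻⁶/K = 29.9×10⁻⁶/K.
ΔL_mismatch = Δα·L·ΔT = 29.9×10⁻⁶ × 556.0 mm × 279.0 K = 4640 µm.

4640 µm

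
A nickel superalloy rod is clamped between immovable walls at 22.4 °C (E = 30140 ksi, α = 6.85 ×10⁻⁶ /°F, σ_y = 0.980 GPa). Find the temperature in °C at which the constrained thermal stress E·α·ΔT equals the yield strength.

405 °C

E = 30140 ksi = 207.8 GPa.
α = 6.85×10⁻⁶/°F × 9/5 = 12.3×10⁻⁶/K.
σ_y = 0.980 GPa = 980.0 MPa.
E·α·ΔT = 980.0 MPa ⇒ ΔT = 980.0 / (207.8×10³ × 12.3×10⁻⁶) = 382.5 K.
T = 22.4 + 382.5 = 404.9 °C.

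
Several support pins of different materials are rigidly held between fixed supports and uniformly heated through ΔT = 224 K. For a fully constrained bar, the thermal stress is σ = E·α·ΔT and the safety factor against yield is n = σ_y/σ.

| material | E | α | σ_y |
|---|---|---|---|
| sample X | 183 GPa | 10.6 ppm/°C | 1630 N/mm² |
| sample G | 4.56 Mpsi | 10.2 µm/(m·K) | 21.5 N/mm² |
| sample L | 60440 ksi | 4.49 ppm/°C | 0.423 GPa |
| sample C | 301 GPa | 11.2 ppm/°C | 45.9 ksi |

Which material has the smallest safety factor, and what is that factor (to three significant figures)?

Per material, after unit conversion:
  sample X: E = 183.0, α = 10.6, σ_y = 1630 → σ = 435 MPa, n = 3.75
  sample G: E = 31.44, α = 10.2, σ_y = 21.50 → σ = 71.8 MPa, n = 0.299
  sample L: E = 416.7, α = 4.49, σ_y = 423.0 → σ = 419 MPa, n = 1.01
  sample C: E = 301.0, α = 11.2, σ_y = 316.5 → σ = 755 MPa, n = 0.419
Smallest n: sample G with n = 0.299.

sample G, n = 0.299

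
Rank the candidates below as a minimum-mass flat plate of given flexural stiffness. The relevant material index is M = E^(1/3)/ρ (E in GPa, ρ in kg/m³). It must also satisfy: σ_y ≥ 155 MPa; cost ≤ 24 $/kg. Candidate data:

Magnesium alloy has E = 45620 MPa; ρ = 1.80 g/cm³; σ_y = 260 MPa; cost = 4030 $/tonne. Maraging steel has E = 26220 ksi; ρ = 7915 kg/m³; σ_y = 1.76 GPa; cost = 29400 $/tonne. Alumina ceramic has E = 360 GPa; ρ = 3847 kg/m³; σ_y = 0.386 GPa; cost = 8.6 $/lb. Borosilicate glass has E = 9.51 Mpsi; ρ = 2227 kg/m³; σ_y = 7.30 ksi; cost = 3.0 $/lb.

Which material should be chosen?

magnesium alloy

Screen on constraints: σ_y ≥ 155 MPa; cost ≤ 24 $/kg. Survivors: magnesium alloy, alumina ceramic.
After converting to SI:
  magnesium alloy: E = 45.62 GPa, ρ = 1800 kg/m³
  alumina ceramic: E = 360.0 GPa, ρ = 3847 kg/m³
  magnesium alloy: M = 1.99×10⁻³
  alumina ceramic: M = 1.85×10⁻³
Magnesium alloy ranks first.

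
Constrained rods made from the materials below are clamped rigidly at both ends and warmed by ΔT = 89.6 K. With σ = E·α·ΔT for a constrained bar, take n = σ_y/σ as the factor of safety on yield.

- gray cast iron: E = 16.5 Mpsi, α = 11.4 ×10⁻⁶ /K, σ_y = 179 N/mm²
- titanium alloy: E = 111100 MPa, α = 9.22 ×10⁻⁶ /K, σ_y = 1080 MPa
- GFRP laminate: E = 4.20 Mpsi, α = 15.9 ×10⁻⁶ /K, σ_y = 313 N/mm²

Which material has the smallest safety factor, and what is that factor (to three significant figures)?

In consistent units (E in GPa, α in ×10⁻⁶/K, σ_y in MPa):
  gray cast iron: E = 113.8, α = 11.4, σ_y = 179.0 → σ = 116 MPa, n = 1.54
  titanium alloy: E = 111.1, α = 9.22, σ_y = 1080 → σ = 91.8 MPa, n = 11.8
  GFRP laminate: E = 28.96, α = 15.9, σ_y = 313.0 → σ = 41.3 MPa, n = 7.59
The minimum is gray cast iron at n = 1.54.

gray cast iron, n = 1.54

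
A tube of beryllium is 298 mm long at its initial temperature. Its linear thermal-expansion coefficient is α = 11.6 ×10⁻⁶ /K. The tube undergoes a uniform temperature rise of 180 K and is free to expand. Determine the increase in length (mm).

ΔL = α·L₀·ΔT = 11.6×10⁻⁶ × 298 mm × 180.0 K = 0.622 mm.

0.622 mm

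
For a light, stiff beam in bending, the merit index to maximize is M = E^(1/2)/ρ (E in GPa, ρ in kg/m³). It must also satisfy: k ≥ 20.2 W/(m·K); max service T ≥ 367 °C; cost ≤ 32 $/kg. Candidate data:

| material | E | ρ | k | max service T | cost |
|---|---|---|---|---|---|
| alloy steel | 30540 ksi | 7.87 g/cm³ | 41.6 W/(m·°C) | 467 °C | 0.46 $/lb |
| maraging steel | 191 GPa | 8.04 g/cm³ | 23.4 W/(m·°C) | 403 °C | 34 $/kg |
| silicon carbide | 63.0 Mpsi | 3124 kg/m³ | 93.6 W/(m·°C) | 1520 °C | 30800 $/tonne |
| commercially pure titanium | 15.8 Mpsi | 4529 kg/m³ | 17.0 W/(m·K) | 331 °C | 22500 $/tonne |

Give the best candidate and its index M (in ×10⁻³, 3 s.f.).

Screen on constraints: k ≥ 20.2 W/(m·K); max service T ≥ 367 °C; cost ≤ 32 $/kg. Survivors: alloy steel, silicon carbide.
Convert each candidate to consistent units, then evaluate M:
  alloy steel: E = 210.6 GPa, ρ = 7870 kg/m³
  silicon carbide: E = 434.4 GPa, ρ = 3124 kg/m³
  silicon carbide: M = 6.67×10⁻³
  alloy steel: M = 1.84×10⁻³
Highest index: silicon carbide.

silicon carbide, M = 6.67×10⁻³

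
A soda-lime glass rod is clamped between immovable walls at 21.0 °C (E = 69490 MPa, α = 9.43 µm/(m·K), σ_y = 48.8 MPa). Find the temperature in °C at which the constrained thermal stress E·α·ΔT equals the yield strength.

E = 69490 MPa = 69.49 GPa.
E·α·ΔT = 48.80 MPa ⇒ ΔT = 48.80 / (69.49×10³ × 9.43×10⁻⁶) = 74.47 K.
T = 21.0 + 74.47 = 95.47 °C.

95.5 °C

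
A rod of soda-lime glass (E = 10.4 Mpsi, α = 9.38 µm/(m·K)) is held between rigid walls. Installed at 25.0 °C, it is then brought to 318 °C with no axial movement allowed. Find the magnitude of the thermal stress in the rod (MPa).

197 MPa

E = 10.4 Mpsi = 71.71 GPa.
ΔT = 293.0 K. Constrained thermal stress σ = E·α·ΔT = 71.71×10³ MPa × 9.38×10⁻⁶ × 293.0 = 197 MPa (compressive).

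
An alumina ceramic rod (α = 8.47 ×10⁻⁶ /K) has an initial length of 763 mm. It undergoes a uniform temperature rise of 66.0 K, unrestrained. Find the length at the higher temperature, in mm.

763.43 mm

ΔL = α·L₀·ΔT = 8.47×10⁻⁶ × 763 mm × 66.00 K = 0.427 mm.
L = L₀ + ΔL = 763 + 0.427 = 763.43 mm.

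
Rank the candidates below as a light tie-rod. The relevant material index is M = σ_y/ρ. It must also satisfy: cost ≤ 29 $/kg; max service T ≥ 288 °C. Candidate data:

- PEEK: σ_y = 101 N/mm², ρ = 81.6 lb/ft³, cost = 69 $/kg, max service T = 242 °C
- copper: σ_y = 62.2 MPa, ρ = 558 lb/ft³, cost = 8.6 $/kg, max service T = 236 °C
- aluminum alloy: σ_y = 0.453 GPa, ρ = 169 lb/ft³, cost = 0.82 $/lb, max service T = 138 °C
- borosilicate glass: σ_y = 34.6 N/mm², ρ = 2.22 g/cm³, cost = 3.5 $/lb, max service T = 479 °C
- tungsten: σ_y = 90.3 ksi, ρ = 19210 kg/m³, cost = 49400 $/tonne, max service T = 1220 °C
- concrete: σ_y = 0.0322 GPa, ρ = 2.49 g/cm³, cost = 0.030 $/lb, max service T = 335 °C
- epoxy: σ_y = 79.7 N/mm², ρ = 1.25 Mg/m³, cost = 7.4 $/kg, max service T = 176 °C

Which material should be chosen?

Screen on constraints: cost ≤ 29 $/kg; max service T ≥ 288 °C. Survivors: borosilicate glass, concrete.
Putting every candidate on a common basis:
  borosilicate glass: σ_y = 34.60 MPa, ρ = 2220 kg/m³
  concrete: σ_y = 32.20 MPa, ρ = 2490 kg/m³
  borosilicate glass: M = 15.6 kN·m/kg
  concrete: M = 12.9 kN·m/kg
Borosilicate glass ranks first.

borosilicate glass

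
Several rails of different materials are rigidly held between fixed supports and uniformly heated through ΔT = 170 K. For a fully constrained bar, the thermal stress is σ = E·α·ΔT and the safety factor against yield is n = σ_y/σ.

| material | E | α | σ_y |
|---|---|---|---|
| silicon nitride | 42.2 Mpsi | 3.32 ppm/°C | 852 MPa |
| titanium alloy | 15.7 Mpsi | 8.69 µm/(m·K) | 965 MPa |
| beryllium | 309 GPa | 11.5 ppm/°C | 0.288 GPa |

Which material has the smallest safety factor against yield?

beryllium

Per material, after unit conversion:
  silicon nitride: E = 291.0, α = 3.32, σ_y = 852.0 → σ = 164 MPa, n = 5.19
  titanium alloy: E = 108.2, α = 8.69, σ_y = 965.0 → σ = 160 MPa, n = 6.03
  beryllium: E = 309.0, α = 11.5, σ_y = 288.0 → σ = 604 MPa, n = 0.477
The minimum is beryllium at n = 0.477.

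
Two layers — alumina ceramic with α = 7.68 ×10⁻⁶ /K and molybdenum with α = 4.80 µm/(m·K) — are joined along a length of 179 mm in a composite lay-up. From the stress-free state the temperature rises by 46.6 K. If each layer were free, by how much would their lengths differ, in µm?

Δα = |7.68 − 4.80|×10⁻⁶/K = 2.88×10⁻⁶/K.
ΔL_mismatch = Δα·L·ΔT = 2.88×10⁻⁶ × 179.0 mm × 46.6 K = 24.0 µm.

24.0 µm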